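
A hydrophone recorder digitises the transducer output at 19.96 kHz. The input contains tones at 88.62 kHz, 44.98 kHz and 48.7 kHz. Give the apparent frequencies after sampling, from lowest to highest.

fs/2 = 9.98 kHz.
88.62 kHz mod fs = 8.78 kHz.
8.78 kHz ≤ fs/2 = 9.98 kHz, appears at 8.78 kHz.
44.98 kHz mod fs = 5.06 kHz.
5.06 kHz ≤ fs/2 = 9.98 kHz, appears at 5.06 kHz.
48.7 kHz mod fs = 8.78 kHz.
8.78 kHz ≤ fs/2 = 9.98 kHz, appears at 8.78 kHz.
Distinct values: {5.06 kHz, 8.78 kHz}.

5.06 kHz, 8.78 kHz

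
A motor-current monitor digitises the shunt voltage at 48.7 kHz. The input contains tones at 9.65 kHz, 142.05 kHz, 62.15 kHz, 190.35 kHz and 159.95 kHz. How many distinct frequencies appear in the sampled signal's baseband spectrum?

5

fs/2 = 24.35 kHz.
9.65 kHz ≤ fs/2 = 24.35 kHz, passes unchanged.
142.05 kHz mod fs = 44.65 kHz.
44.65 kHz > fs/2 = 24.35 kHz, folds to fs − 44.65 kHz = 4.05 kHz.
62.15 kHz mod fs = 13.45 kHz.
13.45 kHz ≤ fs/2 = 24.35 kHz, appears at 13.45 kHz.
190.35 kHz mod fs = 44.25 kHz.
44.25 kHz > fs/2 = 24.35 kHz, folds to fs − 44.25 kHz = 4.45 kHz.
159.95 kHz mod fs = 13.85 kHz.
13.85 kHz ≤ fs/2 = 24.35 kHz, appears at 13.85 kHz.
Distinct values: {4.05 kHz, 4.45 kHz, 9.65 kHz, 13.45 kHz, 13.85 kHz} → 5.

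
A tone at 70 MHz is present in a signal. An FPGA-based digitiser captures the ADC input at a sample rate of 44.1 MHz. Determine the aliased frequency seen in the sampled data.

70 MHz mod fs = 25.9 MHz.
25.9 MHz > fs/2 = 22.05 MHz, folds to fs − 25.9 MHz = 18.2 MHz.

18.2 MHz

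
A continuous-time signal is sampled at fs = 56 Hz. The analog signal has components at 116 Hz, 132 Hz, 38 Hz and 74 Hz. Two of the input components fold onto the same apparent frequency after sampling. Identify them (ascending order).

38 Hz, 74 Hz

fs/2 = 28 Hz.
116 Hz mod fs = 4 Hz.
4 Hz ≤ fs/2 = 28 Hz, appears at 4 Hz.
132 Hz mod fs = 20 Hz.
20 Hz ≤ fs/2 = 28 Hz, appears at 20 Hz.
38 Hz > fs/2 = 28 Hz, folds to fs − 38 Hz = 18 Hz.
74 Hz mod fs = 18 Hz.
18 Hz ≤ fs/2 = 28 Hz, appears at 18 Hz.
38 Hz and 74 Hz both map to 18 Hz.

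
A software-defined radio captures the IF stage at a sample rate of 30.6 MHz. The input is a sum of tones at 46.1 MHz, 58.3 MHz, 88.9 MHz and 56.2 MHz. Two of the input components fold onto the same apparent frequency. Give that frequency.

fs/2 = 15.3 MHz.
46.1 MHz mod fs = 15.5 MHz.
15.5 MHz > fs/2 = 15.3 MHz, folds to fs − 15.5 MHz = 15.1 MHz.
58.3 MHz mod fs = 27.7 MHz.
27.7 MHz > fs/2 = 15.3 MHz, folds to fs − 27.7 MHz = 2.9 MHz.
88.9 MHz mod fs = 27.7 MHz.
27.7 MHz > fs/2 = 15.3 MHz, folds to fs − 27.7 MHz = 2.9 MHz.
56.2 MHz mod fs = 25.6 MHz.
25.6 MHz > fs/2 = 15.3 MHz, folds to fs − 25.6 MHz = 5 MHz.
58.3 MHz and 88.9 MHz both map to 2.9 MHz.

2.9 MHz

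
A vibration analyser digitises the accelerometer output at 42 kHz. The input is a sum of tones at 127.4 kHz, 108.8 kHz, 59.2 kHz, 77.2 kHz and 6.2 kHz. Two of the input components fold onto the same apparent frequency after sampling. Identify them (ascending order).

59.2 kHz, 108.8 kHz

fs/2 = 21 kHz.
127.4 kHz mod fs = 1.4 kHz.
1.4 kHz ≤ fs/2 = 21 kHz, appears at 1.4 kHz.
108.8 kHz mod fs = 24.8 kHz.
24.8 kHz > fs/2 = 21 kHz, folds to fs − 24.8 kHz = 17.2 kHz.
59.2 kHz mod fs = 17.2 kHz.
17.2 kHz ≤ fs/2 = 21 kHz, appears at 17.2 kHz.
77.2 kHz mod fs = 35.2 kHz.
35.2 kHz > fs/2 = 21 kHz, folds to fs − 35.2 kHz = 6.8 kHz.
6.2 kHz ≤ fs/2 = 21 kHz, passes unchanged.
59.2 kHz and 108.8 kHz both map to 17.2 kHz.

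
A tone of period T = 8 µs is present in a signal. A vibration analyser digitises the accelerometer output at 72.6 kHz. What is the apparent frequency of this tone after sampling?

T = 8 µs → f = 1/T = 125 kHz.
125 kHz mod fs = 52.4 kHz.
52.4 kHz > fs/2 = 36.3 kHz, folds to fs − 52.4 kHz = 20.2 kHz.

20.2 kHz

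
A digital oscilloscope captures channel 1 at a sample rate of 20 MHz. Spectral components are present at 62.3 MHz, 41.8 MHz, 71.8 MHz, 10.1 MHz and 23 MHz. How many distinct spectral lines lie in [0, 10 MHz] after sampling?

5

fs/2 = 10 MHz.
62.3 MHz mod fs = 2.3 MHz.
2.3 MHz ≤ fs/2 = 10 MHz, appears at 2.3 MHz.
41.8 MHz mod fs = 1.8 MHz.
1.8 MHz ≤ fs/2 = 10 MHz, appears at 1.8 MHz.
71.8 MHz mod fs = 11.8 MHz.
11.8 MHz > fs/2 = 10 MHz, folds to fs − 11.8 MHz = 8.2 MHz.
10.1 MHz > fs/2 = 10 MHz, folds to fs − 10.1 MHz = 9.9 MHz.
23 MHz mod fs = 3 MHz.
3 MHz ≤ fs/2 = 10 MHz, appears at 3 MHz.
Distinct values: {1.8 MHz, 2.3 MHz, 3 MHz, 8.2 MHz, 9.9 MHz} → 5.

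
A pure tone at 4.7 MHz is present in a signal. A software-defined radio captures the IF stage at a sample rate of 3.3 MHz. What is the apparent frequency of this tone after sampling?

1.4 MHz

4.7 MHz mod fs = 1.4 MHz.
1.4 MHz ≤ fs/2 = 1.65 MHz, appears at 1.4 MHz.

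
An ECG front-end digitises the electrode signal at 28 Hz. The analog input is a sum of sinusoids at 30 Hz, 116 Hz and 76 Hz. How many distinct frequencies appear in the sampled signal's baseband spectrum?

fs/2 = 14 Hz.
30 Hz mod fs = 2 Hz.
2 Hz ≤ fs/2 = 14 Hz, appears at 2 Hz.
116 Hz mod fs = 4 Hz.
4 Hz ≤ fs/2 = 14 Hz, appears at 4 Hz.
76 Hz mod fs = 20 Hz.
20 Hz > fs/2 = 14 Hz, folds to fs − 20 Hz = 8 Hz.
Distinct values: {2 Hz, 4 Hz, 8 Hz} → 3.

3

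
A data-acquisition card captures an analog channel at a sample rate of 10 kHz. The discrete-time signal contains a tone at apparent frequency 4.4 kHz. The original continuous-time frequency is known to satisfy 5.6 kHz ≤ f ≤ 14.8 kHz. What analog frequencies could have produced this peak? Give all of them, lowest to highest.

5.6 kHz, 14.4 kHz

Frequencies that alias to 4.4 kHz are k·fs ± 4.4 kHz for integer k ≥ 0.
k=0: 4.4 kHz.
k=1: 5.6 kHz, 14.4 kHz.
k=2: 15.6 kHz, 24.4 kHz.
Within [5.6 kHz, 14.8 kHz]: 5.6 kHz, 14.4 kHz.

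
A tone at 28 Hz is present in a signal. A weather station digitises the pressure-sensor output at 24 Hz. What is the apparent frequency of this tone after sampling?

4 Hz

28 Hz mod fs = 4 Hz.
4 Hz ≤ fs/2 = 12 Hz, appears at 4 Hz.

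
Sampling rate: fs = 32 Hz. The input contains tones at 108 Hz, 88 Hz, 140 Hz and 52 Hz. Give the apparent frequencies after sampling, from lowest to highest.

8 Hz, 12 Hz

fs/2 = 16 Hz.
108 Hz mod fs = 12 Hz.
12 Hz ≤ fs/2 = 16 Hz, appears at 12 Hz.
88 Hz mod fs = 24 Hz.
24 Hz > fs/2 = 16 Hz, folds to fs − 24 Hz = 8 Hz.
140 Hz mod fs = 12 Hz.
12 Hz ≤ fs/2 = 16 Hz, appears at 12 Hz.
52 Hz mod fs = 20 Hz.
20 Hz > fs/2 = 16 Hz, folds to fs − 20 Hz = 12 Hz.
Distinct values: {8 Hz, 12 Hz}.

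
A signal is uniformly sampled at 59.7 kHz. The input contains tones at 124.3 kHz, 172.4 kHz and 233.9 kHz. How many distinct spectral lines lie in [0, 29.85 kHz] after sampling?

fs/2 = 29.85 kHz.
124.3 kHz mod fs = 4.9 kHz.
4.9 kHz ≤ fs/2 = 29.85 kHz, appears at 4.9 kHz.
172.4 kHz mod fs = 53 kHz.
53 kHz > fs/2 = 29.85 kHz, folds to fs − 53 kHz = 6.7 kHz.
233.9 kHz mod fs = 54.8 kHz.
54.8 kHz > fs/2 = 29.85 kHz, folds to fs − 54.8 kHz = 4.9 kHz.
Distinct values: {4.9 kHz, 6.7 kHz} → 2.

2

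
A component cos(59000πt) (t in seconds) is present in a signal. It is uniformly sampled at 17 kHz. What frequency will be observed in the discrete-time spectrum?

4.5 kHz

ω = 59000π rad/s → f = ω/(2π) = 29500 Hz = 29.5 kHz.
29.5 kHz mod fs = 12.5 kHz.
12.5 kHz > fs/2 = 8.5 kHz, folds to fs − 12.5 kHz = 4.5 kHz.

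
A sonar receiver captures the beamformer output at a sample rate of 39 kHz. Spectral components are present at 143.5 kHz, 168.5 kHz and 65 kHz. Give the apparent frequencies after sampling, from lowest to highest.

fs/2 = 19.5 kHz.
143.5 kHz mod fs = 26.5 kHz.
26.5 kHz > fs/2 = 19.5 kHz, folds to fs − 26.5 kHz = 12.5 kHz.
168.5 kHz mod fs = 12.5 kHz.
12.5 kHz ≤ fs/2 = 19.5 kHz, appears at 12.5 kHz.
65 kHz mod fs = 26 kHz.
26 kHz > fs/2 = 19.5 kHz, folds to fs − 26 kHz = 13 kHz.
Distinct values: {12.5 kHz, 13 kHz}.

12.5 kHz, 13 kHz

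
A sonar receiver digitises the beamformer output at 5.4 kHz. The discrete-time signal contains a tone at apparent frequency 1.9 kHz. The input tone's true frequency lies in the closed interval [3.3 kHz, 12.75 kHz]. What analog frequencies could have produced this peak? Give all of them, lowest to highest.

Frequencies that alias to 1.9 kHz are k·fs ± 1.9 kHz for integer k ≥ 0.
k=0: 1.9 kHz.
k=1: 3.5 kHz, 7.3 kHz.
k=2: 8.9 kHz, 12.7 kHz.
k=3: 14.3 kHz, 18.1 kHz.
Within [3.3 kHz, 12.75 kHz]: 3.5 kHz, 7.3 kHz, 8.9 kHz, 12.7 kHz.

3.5 kHz, 7.3 kHz, 8.9 kHz, 12.7 kHz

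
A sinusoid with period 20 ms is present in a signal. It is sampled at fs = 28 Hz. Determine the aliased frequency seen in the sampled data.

T = 20 ms → f = 1/T = 50 Hz.
50 Hz mod fs = 22 Hz.
22 Hz > fs/2 = 14 Hz, folds to fs − 22 Hz = 6 Hz.

6 Hz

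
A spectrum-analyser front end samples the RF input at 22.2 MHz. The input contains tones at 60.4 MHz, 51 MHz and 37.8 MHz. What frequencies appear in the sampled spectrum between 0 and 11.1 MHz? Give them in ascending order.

fs/2 = 11.1 MHz.
60.4 MHz mod fs = 16 MHz.
16 MHz > fs/2 = 11.1 MHz, folds to fs − 16 MHz = 6.2 MHz.
51 MHz mod fs = 6.6 MHz.
6.6 MHz ≤ fs/2 = 11.1 MHz, appears at 6.6 MHz.
37.8 MHz mod fs = 15.6 MHz.
15.6 MHz > fs/2 = 11.1 MHz, folds to fs − 15.6 MHz = 6.6 MHz.
Distinct values: {6.2 MHz, 6.6 MHz}.

6.2 MHz, 6.6 MHz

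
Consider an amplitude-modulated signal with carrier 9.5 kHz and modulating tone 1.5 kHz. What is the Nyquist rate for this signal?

22 kHz

AM sidebands sit at fc ± fm = 8 kHz and 11 kHz.
Highest-frequency component: 11 kHz.
Nyquist rate = 2 × 11 kHz = 22 kHz.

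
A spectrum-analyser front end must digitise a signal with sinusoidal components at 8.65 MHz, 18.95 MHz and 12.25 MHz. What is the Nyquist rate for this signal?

Highest-frequency component: 18.95 MHz.
Nyquist rate = 2 × 18.95 MHz = 37.9 MHz.

37.9 MHz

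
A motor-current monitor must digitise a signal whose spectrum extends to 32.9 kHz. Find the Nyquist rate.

Nyquist rate = 2 × 32.9 kHz = 65.8 kHz.

65.8 kHz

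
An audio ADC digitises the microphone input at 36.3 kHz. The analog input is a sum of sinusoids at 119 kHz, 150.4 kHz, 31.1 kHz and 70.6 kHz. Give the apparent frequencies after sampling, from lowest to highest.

2 kHz, 5.2 kHz, 10.1 kHz

fs/2 = 18.15 kHz.
119 kHz mod fs = 10.1 kHz.
10.1 kHz ≤ fs/2 = 18.15 kHz, appears at 10.1 kHz.
150.4 kHz mod fs = 5.2 kHz.
5.2 kHz ≤ fs/2 = 18.15 kHz, appears at 5.2 kHz.
31.1 kHz > fs/2 = 18.15 kHz, folds to fs − 31.1 kHz = 5.2 kHz.
70.6 kHz mod fs = 34.3 kHz.
34.3 kHz > fs/2 = 18.15 kHz, folds to fs − 34.3 kHz = 2 kHz.
Distinct values: {2 kHz, 5.2 kHz, 10.1 kHz}.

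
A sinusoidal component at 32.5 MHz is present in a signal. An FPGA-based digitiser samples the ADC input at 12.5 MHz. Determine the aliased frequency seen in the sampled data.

5 MHz

32.5 MHz mod fs = 7.5 MHz.
7.5 MHz > fs/2 = 6.25 MHz, folds to fs − 7.5 MHz = 5 MHz.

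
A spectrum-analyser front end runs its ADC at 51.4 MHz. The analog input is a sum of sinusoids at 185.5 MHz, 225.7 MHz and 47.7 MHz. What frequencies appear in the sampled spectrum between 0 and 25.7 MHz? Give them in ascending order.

fs/2 = 25.7 MHz.
185.5 MHz mod fs = 31.3 MHz.
31.3 MHz > fs/2 = 25.7 MHz, folds to fs − 31.3 MHz = 20.1 MHz.
225.7 MHz mod fs = 20.1 MHz.
20.1 MHz ≤ fs/2 = 25.7 MHz, appears at 20.1 MHz.
47.7 MHz > fs/2 = 25.7 MHz, folds to fs − 47.7 MHz = 3.7 MHz.
Distinct values: {3.7 MHz, 20.1 MHz}.

3.7 MHz, 20.1 MHz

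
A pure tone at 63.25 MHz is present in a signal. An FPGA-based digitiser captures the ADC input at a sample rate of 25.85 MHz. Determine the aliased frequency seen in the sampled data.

11.55 MHz

63.25 MHz mod fs = 11.55 MHz.
11.55 MHz ≤ fs/2 = 12.925 MHz, appears at 11.55 MHz.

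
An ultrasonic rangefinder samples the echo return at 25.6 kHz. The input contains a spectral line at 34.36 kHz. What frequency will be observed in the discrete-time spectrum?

34.36 kHz mod fs = 8.76 kHz.
8.76 kHz ≤ fs/2 = 12.8 kHz, appears at 8.76 kHz.

8.76 kHz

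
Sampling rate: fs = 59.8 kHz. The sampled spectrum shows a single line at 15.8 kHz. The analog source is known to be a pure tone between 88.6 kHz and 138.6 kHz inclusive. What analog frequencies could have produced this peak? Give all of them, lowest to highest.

103.8 kHz, 135.4 kHz

Frequencies that alias to 15.8 kHz are k·fs ± 15.8 kHz for integer k ≥ 0.
k=0: 15.8 kHz.
k=1: 44 kHz, 75.6 kHz.
k=2: 103.8 kHz, 135.4 kHz.
k=3: 163.6 kHz, 195.2 kHz.
Within [88.6 kHz, 138.6 kHz]: 103.8 kHz, 135.4 kHz.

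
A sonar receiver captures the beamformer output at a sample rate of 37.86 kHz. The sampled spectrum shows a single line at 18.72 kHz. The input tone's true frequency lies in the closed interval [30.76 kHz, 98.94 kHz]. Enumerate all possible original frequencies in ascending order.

56.58 kHz, 57 kHz, 94.44 kHz, 94.86 kHz

Frequencies that alias to 18.72 kHz are k·fs ± 18.72 kHz for integer k ≥ 0.
k=0: 18.72 kHz.
k=1: 19.14 kHz, 56.58 kHz.
k=2: 57 kHz, 94.44 kHz.
k=3: 94.86 kHz, 132.3 kHz.
k=4: 132.72 kHz, 170.16 kHz.
Within [30.76 kHz, 98.94 kHz]: 56.58 kHz, 57 kHz, 94.44 kHz, 94.86 kHz.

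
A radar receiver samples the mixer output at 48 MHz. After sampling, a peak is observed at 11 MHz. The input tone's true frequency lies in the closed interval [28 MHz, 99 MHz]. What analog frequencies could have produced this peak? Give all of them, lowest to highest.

Frequencies that alias to 11 MHz are k·fs ± 11 MHz for integer k ≥ 0.
k=0: 11 MHz.
k=1: 37 MHz, 59 MHz.
k=2: 85 MHz, 107 MHz.
k=3: 133 MHz, 155 MHz.
Within [28 MHz, 99 MHz]: 37 MHz, 59 MHz, 85 MHz.

37 MHz, 59 MHz, 85 MHz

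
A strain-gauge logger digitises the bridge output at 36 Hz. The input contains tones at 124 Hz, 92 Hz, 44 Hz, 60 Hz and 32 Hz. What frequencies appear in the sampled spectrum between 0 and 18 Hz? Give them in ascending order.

4 Hz, 8 Hz, 12 Hz, 16 Hz

fs/2 = 18 Hz.
124 Hz mod fs = 16 Hz.
16 Hz ≤ fs/2 = 18 Hz, appears at 16 Hz.
92 Hz mod fs = 20 Hz.
20 Hz > fs/2 = 18 Hz, folds to fs − 20 Hz = 16 Hz.
44 Hz mod fs = 8 Hz.
8 Hz ≤ fs/2 = 18 Hz, appears at 8 Hz.
60 Hz mod fs = 24 Hz.
24 Hz > fs/2 = 18 Hz, folds to fs − 24 Hz = 12 Hz.
32 Hz > fs/2 = 18 Hz, folds to fs − 32 Hz = 4 Hz.
Distinct values: {4 Hz, 8 Hz, 12 Hz, 16 Hz}.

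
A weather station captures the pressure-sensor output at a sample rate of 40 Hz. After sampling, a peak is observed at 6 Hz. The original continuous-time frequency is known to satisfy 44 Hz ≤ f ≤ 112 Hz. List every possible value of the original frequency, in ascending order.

Frequencies that alias to 6 Hz are k·fs ± 6 Hz for integer k ≥ 0.
k=0: 6 Hz.
k=1: 34 Hz, 46 Hz.
k=2: 74 Hz, 86 Hz.
k=3: 114 Hz, 126 Hz.
Within [44 Hz, 112 Hz]: 46 Hz, 74 Hz, 86 Hz.

46 Hz, 74 Hz, 86 Hz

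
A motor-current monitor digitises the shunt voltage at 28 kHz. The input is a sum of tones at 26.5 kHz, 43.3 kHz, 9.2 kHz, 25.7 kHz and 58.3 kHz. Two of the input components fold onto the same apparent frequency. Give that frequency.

fs/2 = 14 kHz.
26.5 kHz > fs/2 = 14 kHz, folds to fs − 26.5 kHz = 1.5 kHz.
43.3 kHz mod fs = 15.3 kHz.
15.3 kHz > fs/2 = 14 kHz, folds to fs − 15.3 kHz = 12.7 kHz.
9.2 kHz ≤ fs/2 = 14 kHz, passes unchanged.
25.7 kHz > fs/2 = 14 kHz, folds to fs − 25.7 kHz = 2.3 kHz.
58.3 kHz mod fs = 2.3 kHz.
2.3 kHz ≤ fs/2 = 14 kHz, appears at 2.3 kHz.
25.7 kHz and 58.3 kHz both map to 2.3 kHz.

2.3 kHz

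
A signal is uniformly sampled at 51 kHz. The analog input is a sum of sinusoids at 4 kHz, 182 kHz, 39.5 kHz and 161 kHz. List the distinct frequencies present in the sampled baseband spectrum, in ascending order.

4 kHz, 8 kHz, 11.5 kHz, 22 kHz

fs/2 = 25.5 kHz.
4 kHz ≤ fs/2 = 25.5 kHz, passes unchanged.
182 kHz mod fs = 29 kHz.
29 kHz > fs/2 = 25.5 kHz, folds to fs − 29 kHz = 22 kHz.
39.5 kHz > fs/2 = 25.5 kHz, folds to fs − 39.5 kHz = 11.5 kHz.
161 kHz mod fs = 8 kHz.
8 kHz ≤ fs/2 = 25.5 kHz, appears at 8 kHz.
Distinct values: {4 kHz, 8 kHz, 11.5 kHz, 22 kHz}.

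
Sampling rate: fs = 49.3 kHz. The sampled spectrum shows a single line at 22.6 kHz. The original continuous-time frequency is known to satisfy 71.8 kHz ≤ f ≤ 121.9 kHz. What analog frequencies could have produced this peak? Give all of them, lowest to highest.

Frequencies that alias to 22.6 kHz are k·fs ± 22.6 kHz for integer k ≥ 0.
k=0: 22.6 kHz.
k=1: 26.7 kHz, 71.9 kHz.
k=2: 76 kHz, 121.2 kHz.
k=3: 125.3 kHz, 170.5 kHz.
Within [71.8 kHz, 121.9 kHz]: 71.9 kHz, 76 kHz, 121.2 kHz.

71.9 kHz, 76 kHz, 121.2 kHz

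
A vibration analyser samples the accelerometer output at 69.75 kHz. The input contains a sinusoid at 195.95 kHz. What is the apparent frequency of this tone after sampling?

195.95 kHz mod fs = 56.45 kHz.
56.45 kHz > fs/2 = 34.875 kHz, folds to fs − 56.45 kHz = 13.3 kHz.

13.3 kHz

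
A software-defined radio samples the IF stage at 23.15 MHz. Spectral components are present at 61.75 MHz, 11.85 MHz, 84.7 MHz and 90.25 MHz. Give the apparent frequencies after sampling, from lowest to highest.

2.35 MHz, 7.7 MHz, 7.9 MHz, 11.3 MHz

fs/2 = 11.575 MHz.
61.75 MHz mod fs = 15.45 MHz.
15.45 MHz > fs/2 = 11.575 MHz, folds to fs − 15.45 MHz = 7.7 MHz.
11.85 MHz > fs/2 = 11.575 MHz, folds to fs − 11.85 MHz = 11.3 MHz.
84.7 MHz mod fs = 15.25 MHz.
15.25 MHz > fs/2 = 11.575 MHz, folds to fs − 15.25 MHz = 7.9 MHz.
90.25 MHz mod fs = 20.8 MHz.
20.8 MHz > fs/2 = 11.575 MHz, folds to fs − 20.8 MHz = 2.35 MHz.
Distinct values: {2.35 MHz, 7.7 MHz, 7.9 MHz, 11.3 MHz}.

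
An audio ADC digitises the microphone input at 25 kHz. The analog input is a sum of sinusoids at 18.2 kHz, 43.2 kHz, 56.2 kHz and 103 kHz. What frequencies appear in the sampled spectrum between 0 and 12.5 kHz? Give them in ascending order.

3 kHz, 6.2 kHz, 6.8 kHz

fs/2 = 12.5 kHz.
18.2 kHz > fs/2 = 12.5 kHz, folds to fs − 18.2 kHz = 6.8 kHz.
43.2 kHz mod fs = 18.2 kHz.
18.2 kHz > fs/2 = 12.5 kHz, folds to fs − 18.2 kHz = 6.8 kHz.
56.2 kHz mod fs = 6.2 kHz.
6.2 kHz ≤ fs/2 = 12.5 kHz, appears at 6.2 kHz.
103 kHz mod fs = 3 kHz.
3 kHz ≤ fs/2 = 12.5 kHz, appears at 3 kHz.
Distinct values: {3 kHz, 6.2 kHz, 6.8 kHz}.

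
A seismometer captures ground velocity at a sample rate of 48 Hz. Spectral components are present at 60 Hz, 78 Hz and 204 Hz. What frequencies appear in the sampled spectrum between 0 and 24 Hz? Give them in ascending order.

12 Hz, 18 Hz

fs/2 = 24 Hz.
60 Hz mod fs = 12 Hz.
12 Hz ≤ fs/2 = 24 Hz, appears at 12 Hz.
78 Hz mod fs = 30 Hz.
30 Hz > fs/2 = 24 Hz, folds to fs − 30 Hz = 18 Hz.
204 Hz mod fs = 12 Hz.
12 Hz ≤ fs/2 = 24 Hz, appears at 12 Hz.
Distinct values: {12 Hz, 18 Hz}.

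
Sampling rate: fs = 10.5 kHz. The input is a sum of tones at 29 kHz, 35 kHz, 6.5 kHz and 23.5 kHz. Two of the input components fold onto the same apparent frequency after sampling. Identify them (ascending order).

fs/2 = 5.25 kHz.
29 kHz mod fs = 8 kHz.
8 kHz > fs/2 = 5.25 kHz, folds to fs − 8 kHz = 2.5 kHz.
35 kHz mod fs = 3.5 kHz.
3.5 kHz ≤ fs/2 = 5.25 kHz, appears at 3.5 kHz.
6.5 kHz > fs/2 = 5.25 kHz, folds to fs − 6.5 kHz = 4 kHz.
23.5 kHz mod fs = 2.5 kHz.
2.5 kHz ≤ fs/2 = 5.25 kHz, appears at 2.5 kHz.
23.5 kHz and 29 kHz both map to 2.5 kHz.

23.5 kHz, 29 kHz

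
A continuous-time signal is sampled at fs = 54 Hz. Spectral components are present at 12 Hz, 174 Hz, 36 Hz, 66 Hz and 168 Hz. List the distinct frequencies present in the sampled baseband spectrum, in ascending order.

fs/2 = 27 Hz.
12 Hz ≤ fs/2 = 27 Hz, passes unchanged.
174 Hz mod fs = 12 Hz.
12 Hz ≤ fs/2 = 27 Hz, appears at 12 Hz.
36 Hz > fs/2 = 27 Hz, folds to fs − 36 Hz = 18 Hz.
66 Hz mod fs = 12 Hz.
12 Hz ≤ fs/2 = 27 Hz, appears at 12 Hz.
168 Hz mod fs = 6 Hz.
6 Hz ≤ fs/2 = 27 Hz, appears at 6 Hz.
Distinct values: {6 Hz, 12 Hz, 18 Hz}.

6 Hz, 12 Hz, 18 Hz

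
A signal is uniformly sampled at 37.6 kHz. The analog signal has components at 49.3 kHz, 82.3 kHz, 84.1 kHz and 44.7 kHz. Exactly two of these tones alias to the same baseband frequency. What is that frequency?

7.1 kHz

fs/2 = 18.8 kHz.
49.3 kHz mod fs = 11.7 kHz.
11.7 kHz ≤ fs/2 = 18.8 kHz, appears at 11.7 kHz.
82.3 kHz mod fs = 7.1 kHz.
7.1 kHz ≤ fs/2 = 18.8 kHz, appears at 7.1 kHz.
84.1 kHz mod fs = 8.9 kHz.
8.9 kHz ≤ fs/2 = 18.8 kHz, appears at 8.9 kHz.
44.7 kHz mod fs = 7.1 kHz.
7.1 kHz ≤ fs/2 = 18.8 kHz, appears at 7.1 kHz.
44.7 kHz and 82.3 kHz both map to 7.1 kHz.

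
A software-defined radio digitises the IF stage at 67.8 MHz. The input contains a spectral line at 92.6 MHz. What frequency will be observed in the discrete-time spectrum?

24.8 MHz

92.6 MHz mod fs = 24.8 MHz.
24.8 MHz ≤ fs/2 = 33.9 MHz, appears at 24.8 MHz.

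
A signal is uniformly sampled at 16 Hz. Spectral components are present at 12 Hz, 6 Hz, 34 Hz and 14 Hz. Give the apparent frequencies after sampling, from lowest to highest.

fs/2 = 8 Hz.
12 Hz > fs/2 = 8 Hz, folds to fs − 12 Hz = 4 Hz.
6 Hz ≤ fs/2 = 8 Hz, passes unchanged.
34 Hz mod fs = 2 Hz.
2 Hz ≤ fs/2 = 8 Hz, appears at 2 Hz.
14 Hz > fs/2 = 8 Hz, folds to fs − 14 Hz = 2 Hz.
Distinct values: {2 Hz, 4 Hz, 6 Hz}.

2 Hz, 4 Hz, 6 Hz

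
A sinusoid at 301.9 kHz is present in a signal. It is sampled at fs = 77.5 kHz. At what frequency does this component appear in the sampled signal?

8.1 kHz

301.9 kHz mod fs = 69.4 kHz.
69.4 kHz > fs/2 = 38.75 kHz, folds to fs − 69.4 kHz = 8.1 kHz.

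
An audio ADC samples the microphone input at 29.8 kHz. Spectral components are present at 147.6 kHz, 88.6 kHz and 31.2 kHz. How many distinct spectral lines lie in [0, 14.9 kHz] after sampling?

2

fs/2 = 14.9 kHz.
147.6 kHz mod fs = 28.4 kHz.
28.4 kHz > fs/2 = 14.9 kHz, folds to fs − 28.4 kHz = 1.4 kHz.
88.6 kHz mod fs = 29 kHz.
29 kHz > fs/2 = 14.9 kHz, folds to fs − 29 kHz = 0.8 kHz.
31.2 kHz mod fs = 1.4 kHz.
1.4 kHz ≤ fs/2 = 14.9 kHz, appears at 1.4 kHz.
Distinct values: {0.8 kHz, 1.4 kHz} → 2.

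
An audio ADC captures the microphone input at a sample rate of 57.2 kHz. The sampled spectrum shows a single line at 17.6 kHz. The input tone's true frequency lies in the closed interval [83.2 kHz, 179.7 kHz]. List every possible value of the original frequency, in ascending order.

96.8 kHz, 132 kHz, 154 kHz

Frequencies that alias to 17.6 kHz are k·fs ± 17.6 kHz for integer k ≥ 0.
k=0: 17.6 kHz.
k=1: 39.6 kHz, 74.8 kHz.
k=2: 96.8 kHz, 132 kHz.
k=3: 154 kHz, 189.2 kHz.
k=4: 211.2 kHz, 246.4 kHz.
Within [83.2 kHz, 179.7 kHz]: 96.8 kHz, 132 kHz, 154 kHz.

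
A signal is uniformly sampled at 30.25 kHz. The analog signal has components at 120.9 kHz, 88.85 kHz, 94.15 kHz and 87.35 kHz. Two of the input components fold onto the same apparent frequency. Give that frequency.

fs/2 = 15.125 kHz.
120.9 kHz mod fs = 30.15 kHz.
30.15 kHz > fs/2 = 15.125 kHz, folds to fs − 30.15 kHz = 0.1 kHz.
88.85 kHz mod fs = 28.35 kHz.
28.35 kHz > fs/2 = 15.125 kHz, folds to fs − 28.35 kHz = 1.9 kHz.
94.15 kHz mod fs = 3.4 kHz.
3.4 kHz ≤ fs/2 = 15.125 kHz, appears at 3.4 kHz.
87.35 kHz mod fs = 26.85 kHz.
26.85 kHz > fs/2 = 15.125 kHz, folds to fs − 26.85 kHz = 3.4 kHz.
87.35 kHz and 94.15 kHz both map to 3.4 kHz.

3.4 kHz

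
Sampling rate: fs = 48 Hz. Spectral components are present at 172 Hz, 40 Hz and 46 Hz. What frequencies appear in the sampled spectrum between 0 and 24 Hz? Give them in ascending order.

fs/2 = 24 Hz.
172 Hz mod fs = 28 Hz.
28 Hz > fs/2 = 24 Hz, folds to fs − 28 Hz = 20 Hz.
40 Hz > fs/2 = 24 Hz, folds to fs − 40 Hz = 8 Hz.
46 Hz > fs/2 = 24 Hz, folds to fs − 46 Hz = 2 Hz.
Distinct values: {2 Hz, 8 Hz, 20 Hz}.

2 Hz, 8 Hz, 20 Hz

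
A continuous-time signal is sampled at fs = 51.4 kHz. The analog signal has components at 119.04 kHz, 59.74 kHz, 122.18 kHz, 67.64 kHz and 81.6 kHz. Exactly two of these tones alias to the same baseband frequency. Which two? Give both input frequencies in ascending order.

fs/2 = 25.7 kHz.
119.04 kHz mod fs = 16.24 kHz.
16.24 kHz ≤ fs/2 = 25.7 kHz, appears at 16.24 kHz.
59.74 kHz mod fs = 8.34 kHz.
8.34 kHz ≤ fs/2 = 25.7 kHz, appears at 8.34 kHz.
122.18 kHz mod fs = 19.38 kHz.
19.38 kHz ≤ fs/2 = 25.7 kHz, appears at 19.38 kHz.
67.64 kHz mod fs = 16.24 kHz.
16.24 kHz ≤ fs/2 = 25.7 kHz, appears at 16.24 kHz.
81.6 kHz mod fs = 30.2 kHz.
30.2 kHz > fs/2 = 25.7 kHz, folds to fs − 30.2 kHz = 21.2 kHz.
67.64 kHz and 119.04 kHz both map to 16.24 kHz.

67.64 kHz, 119.04 kHz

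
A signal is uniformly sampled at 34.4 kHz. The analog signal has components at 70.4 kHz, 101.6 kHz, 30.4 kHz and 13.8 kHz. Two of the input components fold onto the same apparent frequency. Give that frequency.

1.6 kHz

fs/2 = 17.2 kHz.
70.4 kHz mod fs = 1.6 kHz.
1.6 kHz ≤ fs/2 = 17.2 kHz, appears at 1.6 kHz.
101.6 kHz mod fs = 32.8 kHz.
32.8 kHz > fs/2 = 17.2 kHz, folds to fs − 32.8 kHz = 1.6 kHz.
30.4 kHz > fs/2 = 17.2 kHz, folds to fs − 30.4 kHz = 4 kHz.
13.8 kHz ≤ fs/2 = 17.2 kHz, passes unchanged.
70.4 kHz and 101.6 kHz both map to 1.6 kHz.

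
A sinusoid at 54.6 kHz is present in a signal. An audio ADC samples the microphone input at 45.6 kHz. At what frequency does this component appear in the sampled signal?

9 kHz

54.6 kHz mod fs = 9 kHz.
9 kHz ≤ fs/2 = 22.8 kHz, appears at 9 kHz.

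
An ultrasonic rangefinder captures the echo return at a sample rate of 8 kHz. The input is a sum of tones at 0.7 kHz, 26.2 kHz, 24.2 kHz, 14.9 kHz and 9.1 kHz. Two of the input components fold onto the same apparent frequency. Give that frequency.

fs/2 = 4 kHz.
0.7 kHz ≤ fs/2 = 4 kHz, passes unchanged.
26.2 kHz mod fs = 2.2 kHz.
2.2 kHz ≤ fs/2 = 4 kHz, appears at 2.2 kHz.
24.2 kHz mod fs = 0.2 kHz.
0.2 kHz ≤ fs/2 = 4 kHz, appears at 0.2 kHz.
14.9 kHz mod fs = 6.9 kHz.
6.9 kHz > fs/2 = 4 kHz, folds to fs − 6.9 kHz = 1.1 kHz.
9.1 kHz mod fs = 1.1 kHz.
1.1 kHz ≤ fs/2 = 4 kHz, appears at 1.1 kHz.
9.1 kHz and 14.9 kHz both map to 1.1 kHz.

1.1 kHz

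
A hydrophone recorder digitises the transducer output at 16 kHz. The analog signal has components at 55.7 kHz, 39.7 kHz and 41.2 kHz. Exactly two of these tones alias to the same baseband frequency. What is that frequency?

fs/2 = 8 kHz.
55.7 kHz mod fs = 7.7 kHz.
7.7 kHz ≤ fs/2 = 8 kHz, appears at 7.7 kHz.
39.7 kHz mod fs = 7.7 kHz.
7.7 kHz ≤ fs/2 = 8 kHz, appears at 7.7 kHz.
41.2 kHz mod fs = 9.2 kHz.
9.2 kHz > fs/2 = 8 kHz, folds to fs − 9.2 kHz = 6.8 kHz.
39.7 kHz and 55.7 kHz both map to 7.7 kHz.

7.7 kHz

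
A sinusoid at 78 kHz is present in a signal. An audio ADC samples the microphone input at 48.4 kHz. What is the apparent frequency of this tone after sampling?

78 kHz mod fs = 29.6 kHz.
29.6 kHz > fs/2 = 24.2 kHz, folds to fs − 29.6 kHz = 18.8 kHz.

18.8 kHz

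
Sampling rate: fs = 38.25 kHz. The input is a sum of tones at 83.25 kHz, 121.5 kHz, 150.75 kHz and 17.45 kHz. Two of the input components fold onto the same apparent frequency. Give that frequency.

fs/2 = 19.125 kHz.
83.25 kHz mod fs = 6.75 kHz.
6.75 kHz ≤ fs/2 = 19.125 kHz, appears at 6.75 kHz.
121.5 kHz mod fs = 6.75 kHz.
6.75 kHz ≤ fs/2 = 19.125 kHz, appears at 6.75 kHz.
150.75 kHz mod fs = 36 kHz.
36 kHz > fs/2 = 19.125 kHz, folds to fs − 36 kHz = 2.25 kHz.
17.45 kHz ≤ fs/2 = 19.125 kHz, passes unchanged.
83.25 kHz and 121.5 kHz both map to 6.75 kHz.

6.75 kHz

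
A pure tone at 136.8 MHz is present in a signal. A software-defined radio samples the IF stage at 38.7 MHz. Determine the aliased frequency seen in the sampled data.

136.8 MHz mod fs = 20.7 MHz.
20.7 MHz > fs/2 = 19.35 MHz, folds to fs − 20.7 MHz = 18 MHz.

18 MHz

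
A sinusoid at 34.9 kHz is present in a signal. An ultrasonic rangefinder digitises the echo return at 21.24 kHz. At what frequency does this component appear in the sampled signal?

7.58 kHz

34.9 kHz mod fs = 13.66 kHz.
13.66 kHz > fs/2 = 10.62 kHz, folds to fs − 13.66 kHz = 7.58 kHz.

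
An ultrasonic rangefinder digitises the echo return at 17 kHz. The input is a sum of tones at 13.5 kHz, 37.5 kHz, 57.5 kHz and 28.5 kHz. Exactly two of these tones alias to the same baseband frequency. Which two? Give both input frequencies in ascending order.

fs/2 = 8.5 kHz.
13.5 kHz > fs/2 = 8.5 kHz, folds to fs − 13.5 kHz = 3.5 kHz.
37.5 kHz mod fs = 3.5 kHz.
3.5 kHz ≤ fs/2 = 8.5 kHz, appears at 3.5 kHz.
57.5 kHz mod fs = 6.5 kHz.
6.5 kHz ≤ fs/2 = 8.5 kHz, appears at 6.5 kHz.
28.5 kHz mod fs = 11.5 kHz.
11.5 kHz > fs/2 = 8.5 kHz, folds to fs − 11.5 kHz = 5.5 kHz.
13.5 kHz and 37.5 kHz both map to 3.5 kHz.

13.5 kHz, 37.5 kHz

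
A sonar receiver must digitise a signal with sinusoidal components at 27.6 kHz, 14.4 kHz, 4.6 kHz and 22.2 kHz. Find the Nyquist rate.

Highest-frequency component: 27.6 kHz.
Nyquist rate = 2 × 27.6 kHz = 55.2 kHz.

55.2 kHz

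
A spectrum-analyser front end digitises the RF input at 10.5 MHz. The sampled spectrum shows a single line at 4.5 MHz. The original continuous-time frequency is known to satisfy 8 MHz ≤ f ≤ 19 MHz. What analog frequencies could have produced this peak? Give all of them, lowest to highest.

Frequencies that alias to 4.5 MHz are k·fs ± 4.5 MHz for integer k ≥ 0.
k=0: 4.5 MHz.
k=1: 6 MHz, 15 MHz.
k=2: 16.5 MHz, 25.5 MHz.
k=3: 27 MHz, 36 MHz.
Within [8 MHz, 19 MHz]: 15 MHz, 16.5 MHz.

15 MHz, 16.5 MHz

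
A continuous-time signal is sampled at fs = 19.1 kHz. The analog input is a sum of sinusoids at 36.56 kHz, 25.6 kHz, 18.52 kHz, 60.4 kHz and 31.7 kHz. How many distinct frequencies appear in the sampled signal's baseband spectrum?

fs/2 = 9.55 kHz.
36.56 kHz mod fs = 17.46 kHz.
17.46 kHz > fs/2 = 9.55 kHz, folds to fs − 17.46 kHz = 1.64 kHz.
25.6 kHz mod fs = 6.5 kHz.
6.5 kHz ≤ fs/2 = 9.55 kHz, appears at 6.5 kHz.
18.52 kHz > fs/2 = 9.55 kHz, folds to fs − 18.52 kHz = 0.58 kHz.
60.4 kHz mod fs = 3.1 kHz.
3.1 kHz ≤ fs/2 = 9.55 kHz, appears at 3.1 kHz.
31.7 kHz mod fs = 12.6 kHz.
12.6 kHz > fs/2 = 9.55 kHz, folds to fs − 12.6 kHz = 6.5 kHz.
Distinct values: {0.58 kHz, 1.64 kHz, 3.1 kHz, 6.5 kHz} → 4.

4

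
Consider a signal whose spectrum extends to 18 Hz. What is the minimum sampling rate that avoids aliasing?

36 Hz

Nyquist rate = 2 × 18 Hz = 36 Hz.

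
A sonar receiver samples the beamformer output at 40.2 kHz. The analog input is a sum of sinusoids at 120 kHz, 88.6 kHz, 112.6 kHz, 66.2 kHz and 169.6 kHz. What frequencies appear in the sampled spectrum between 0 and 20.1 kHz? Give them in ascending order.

0.6 kHz, 8 kHz, 8.2 kHz, 8.8 kHz, 14.2 kHz

fs/2 = 20.1 kHz.
120 kHz mod fs = 39.6 kHz.
39.6 kHz > fs/2 = 20.1 kHz, folds to fs − 39.6 kHz = 0.6 kHz.
88.6 kHz mod fs = 8.2 kHz.
8.2 kHz ≤ fs/2 = 20.1 kHz, appears at 8.2 kHz.
112.6 kHz mod fs = 32.2 kHz.
32.2 kHz > fs/2 = 20.1 kHz, folds to fs − 32.2 kHz = 8 kHz.
66.2 kHz mod fs = 26 kHz.
26 kHz > fs/2 = 20.1 kHz, folds to fs − 26 kHz = 14.2 kHz.
169.6 kHz mod fs = 8.8 kHz.
8.8 kHz ≤ fs/2 = 20.1 kHz, appears at 8.8 kHz.
Distinct values: {0.6 kHz, 8 kHz, 8.2 kHz, 8.8 kHz, 14.2 kHz}.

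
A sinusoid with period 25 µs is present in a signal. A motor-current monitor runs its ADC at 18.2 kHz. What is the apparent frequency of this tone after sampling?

3.6 kHz

T = 25 µs → f = 1/T = 40 kHz.
40 kHz mod fs = 3.6 kHz.
3.6 kHz ≤ fs/2 = 9.1 kHz, appears at 3.6 kHz.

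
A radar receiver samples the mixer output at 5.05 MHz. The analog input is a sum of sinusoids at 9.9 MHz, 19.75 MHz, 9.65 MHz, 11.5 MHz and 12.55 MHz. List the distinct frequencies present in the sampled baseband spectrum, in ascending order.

fs/2 = 2.525 MHz.
9.9 MHz mod fs = 4.85 MHz.
4.85 MHz > fs/2 = 2.525 MHz, folds to fs − 4.85 MHz = 0.2 MHz.
19.75 MHz mod fs = 4.6 MHz.
4.6 MHz > fs/2 = 2.525 MHz, folds to fs − 4.6 MHz = 0.45 MHz.
9.65 MHz mod fs = 4.6 MHz.
4.6 MHz > fs/2 = 2.525 MHz, folds to fs − 4.6 MHz = 0.45 MHz.
11.5 MHz mod fs = 1.4 MHz.
1.4 MHz ≤ fs/2 = 2.525 MHz, appears at 1.4 MHz.
12.55 MHz mod fs = 2.45 MHz.
2.45 MHz ≤ fs/2 = 2.525 MHz, appears at 2.45 MHz.
Distinct values: {0.2 MHz, 0.45 MHz, 1.4 MHz, 2.45 MHz}.

0.2 MHz, 0.45 MHz, 1.4 MHz, 2.45 MHz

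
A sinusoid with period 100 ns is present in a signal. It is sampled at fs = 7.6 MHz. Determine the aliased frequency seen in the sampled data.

2.4 MHz

T = 100 ns → f = 1/T = 10 MHz.
10 MHz mod fs = 2.4 MHz.
2.4 MHz ≤ fs/2 = 3.8 MHz, appears at 2.4 MHz.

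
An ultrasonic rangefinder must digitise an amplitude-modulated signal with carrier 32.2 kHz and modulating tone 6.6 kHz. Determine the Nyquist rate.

AM sidebands sit at fc ± fm = 25.6 kHz and 38.8 kHz.
Highest-frequency component: 38.8 kHz.
Nyquist rate = 2 × 38.8 kHz = 77.6 kHz.

77.6 kHz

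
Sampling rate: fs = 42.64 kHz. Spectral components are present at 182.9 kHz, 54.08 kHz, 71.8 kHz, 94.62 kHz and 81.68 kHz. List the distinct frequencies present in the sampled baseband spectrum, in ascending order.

fs/2 = 21.32 kHz.
182.9 kHz mod fs = 12.34 kHz.
12.34 kHz ≤ fs/2 = 21.32 kHz, appears at 12.34 kHz.
54.08 kHz mod fs = 11.44 kHz.
11.44 kHz ≤ fs/2 = 21.32 kHz, appears at 11.44 kHz.
71.8 kHz mod fs = 29.16 kHz.
29.16 kHz > fs/2 = 21.32 kHz, folds to fs − 29.16 kHz = 13.48 kHz.
94.62 kHz mod fs = 9.34 kHz.
9.34 kHz ≤ fs/2 = 21.32 kHz, appears at 9.34 kHz.
81.68 kHz mod fs = 39.04 kHz.
39.04 kHz > fs/2 = 21.32 kHz, folds to fs − 39.04 kHz = 3.6 kHz.
Distinct values: {3.6 kHz, 9.34 kHz, 11.44 kHz, 12.34 kHz, 13.48 kHz}.

3.6 kHz, 9.34 kHz, 11.44 kHz, 12.34 kHz, 13.48 kHz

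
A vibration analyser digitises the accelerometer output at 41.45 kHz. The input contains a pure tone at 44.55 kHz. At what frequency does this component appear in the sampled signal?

3.1 kHz

44.55 kHz mod fs = 3.1 kHz.
3.1 kHz ≤ fs/2 = 20.725 kHz, appears at 3.1 kHz.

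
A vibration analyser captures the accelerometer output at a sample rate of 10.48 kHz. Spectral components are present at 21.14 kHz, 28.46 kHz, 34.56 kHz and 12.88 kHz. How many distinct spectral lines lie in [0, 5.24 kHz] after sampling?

4

fs/2 = 5.24 kHz.
21.14 kHz mod fs = 0.18 kHz.
0.18 kHz ≤ fs/2 = 5.24 kHz, appears at 0.18 kHz.
28.46 kHz mod fs = 7.5 kHz.
7.5 kHz > fs/2 = 5.24 kHz, folds to fs − 7.5 kHz = 2.98 kHz.
34.56 kHz mod fs = 3.12 kHz.
3.12 kHz ≤ fs/2 = 5.24 kHz, appears at 3.12 kHz.
12.88 kHz mod fs = 2.4 kHz.
2.4 kHz ≤ fs/2 = 5.24 kHz, appears at 2.4 kHz.
Distinct values: {0.18 kHz, 2.4 kHz, 2.98 kHz, 3.12 kHz} → 4.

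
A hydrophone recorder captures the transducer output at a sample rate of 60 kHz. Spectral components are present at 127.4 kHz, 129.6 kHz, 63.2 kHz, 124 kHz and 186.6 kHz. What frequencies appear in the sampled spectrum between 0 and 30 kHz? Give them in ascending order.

3.2 kHz, 4 kHz, 6.6 kHz, 7.4 kHz, 9.6 kHz

fs/2 = 30 kHz.
127.4 kHz mod fs = 7.4 kHz.
7.4 kHz ≤ fs/2 = 30 kHz, appears at 7.4 kHz.
129.6 kHz mod fs = 9.6 kHz.
9.6 kHz ≤ fs/2 = 30 kHz, appears at 9.6 kHz.
63.2 kHz mod fs = 3.2 kHz.
3.2 kHz ≤ fs/2 = 30 kHz, appears at 3.2 kHz.
124 kHz mod fs = 4 kHz.
4 kHz ≤ fs/2 = 30 kHz, appears at 4 kHz.
186.6 kHz mod fs = 6.6 kHz.
6.6 kHz ≤ fs/2 = 30 kHz, appears at 6.6 kHz.
Distinct values: {3.2 kHz, 4 kHz, 6.6 kHz, 7.4 kHz, 9.6 kHz}.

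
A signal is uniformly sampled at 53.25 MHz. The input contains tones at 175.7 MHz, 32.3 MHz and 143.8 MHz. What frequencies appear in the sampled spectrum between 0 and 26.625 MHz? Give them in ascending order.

15.95 MHz, 20.95 MHz

fs/2 = 26.625 MHz.
175.7 MHz mod fs = 15.95 MHz.
15.95 MHz ≤ fs/2 = 26.625 MHz, appears at 15.95 MHz.
32.3 MHz > fs/2 = 26.625 MHz, folds to fs − 32.3 MHz = 20.95 MHz.
143.8 MHz mod fs = 37.3 MHz.
37.3 MHz > fs/2 = 26.625 MHz, folds to fs − 37.3 MHz = 15.95 MHz.
Distinct values: {15.95 MHz, 20.95 MHz}.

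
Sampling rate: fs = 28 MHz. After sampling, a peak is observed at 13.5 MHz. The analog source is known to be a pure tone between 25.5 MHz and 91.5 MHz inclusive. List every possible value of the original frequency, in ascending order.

Frequencies that alias to 13.5 MHz are k·fs ± 13.5 MHz for integer k ≥ 0.
k=0: 13.5 MHz.
k=1: 14.5 MHz, 41.5 MHz.
k=2: 42.5 MHz, 69.5 MHz.
k=3: 70.5 MHz, 97.5 MHz.
k=4: 98.5 MHz, 125.5 MHz.
Within [25.5 MHz, 91.5 MHz]: 41.5 MHz, 42.5 MHz, 69.5 MHz, 70.5 MHz.

41.5 MHz, 42.5 MHz, 69.5 MHz, 70.5 MHz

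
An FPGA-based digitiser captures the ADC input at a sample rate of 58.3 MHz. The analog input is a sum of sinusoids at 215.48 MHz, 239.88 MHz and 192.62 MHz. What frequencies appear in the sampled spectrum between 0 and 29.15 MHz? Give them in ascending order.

fs/2 = 29.15 MHz.
215.48 MHz mod fs = 40.58 MHz.
40.58 MHz > fs/2 = 29.15 MHz, folds to fs − 40.58 MHz = 17.72 MHz.
239.88 MHz mod fs = 6.68 MHz.
6.68 MHz ≤ fs/2 = 29.15 MHz, appears at 6.68 MHz.
192.62 MHz mod fs = 17.72 MHz.
17.72 MHz ≤ fs/2 = 29.15 MHz, appears at 17.72 MHz.
Distinct values: {6.68 MHz, 17.72 MHz}.

6.68 MHz, 17.72 MHz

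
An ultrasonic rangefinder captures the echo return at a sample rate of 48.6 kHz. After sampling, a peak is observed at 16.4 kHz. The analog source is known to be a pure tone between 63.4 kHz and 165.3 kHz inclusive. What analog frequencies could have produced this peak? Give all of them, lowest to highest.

65 kHz, 80.8 kHz, 113.6 kHz, 129.4 kHz, 162.2 kHz

Frequencies that alias to 16.4 kHz are k·fs ± 16.4 kHz for integer k ≥ 0.
k=0: 16.4 kHz.
k=1: 32.2 kHz, 65 kHz.
k=2: 80.8 kHz, 113.6 kHz.
k=3: 129.4 kHz, 162.2 kHz.
k=4: 178 kHz, 210.8 kHz.
Within [63.4 kHz, 165.3 kHz]: 65 kHz, 80.8 kHz, 113.6 kHz, 129.4 kHz, 162.2 kHz.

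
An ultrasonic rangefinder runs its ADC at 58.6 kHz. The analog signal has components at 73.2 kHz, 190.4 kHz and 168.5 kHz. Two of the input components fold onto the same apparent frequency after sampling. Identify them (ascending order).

73.2 kHz, 190.4 kHz

fs/2 = 29.3 kHz.
73.2 kHz mod fs = 14.6 kHz.
14.6 kHz ≤ fs/2 = 29.3 kHz, appears at 14.6 kHz.
190.4 kHz mod fs = 14.6 kHz.
14.6 kHz ≤ fs/2 = 29.3 kHz, appears at 14.6 kHz.
168.5 kHz mod fs = 51.3 kHz.
51.3 kHz > fs/2 = 29.3 kHz, folds to fs − 51.3 kHz = 7.3 kHz.
73.2 kHz and 190.4 kHz both map to 14.6 kHz.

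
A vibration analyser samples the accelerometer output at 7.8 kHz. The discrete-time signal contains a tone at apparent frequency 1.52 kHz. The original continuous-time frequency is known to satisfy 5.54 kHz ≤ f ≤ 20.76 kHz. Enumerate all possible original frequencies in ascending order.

Frequencies that alias to 1.52 kHz are k·fs ± 1.52 kHz for integer k ≥ 0.
k=0: 1.52 kHz.
k=1: 6.28 kHz, 9.32 kHz.
k=2: 14.08 kHz, 17.12 kHz.
k=3: 21.88 kHz, 24.92 kHz.
Within [5.54 kHz, 20.76 kHz]: 6.28 kHz, 9.32 kHz, 14.08 kHz, 17.12 kHz.

6.28 kHz, 9.32 kHz, 14.08 kHz, 17.12 kHz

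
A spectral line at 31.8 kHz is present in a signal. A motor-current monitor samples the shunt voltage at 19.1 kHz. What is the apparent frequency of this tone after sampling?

6.4 kHz

31.8 kHz mod fs = 12.7 kHz.
12.7 kHz > fs/2 = 9.55 kHz, folds to fs − 12.7 kHz = 6.4 kHz.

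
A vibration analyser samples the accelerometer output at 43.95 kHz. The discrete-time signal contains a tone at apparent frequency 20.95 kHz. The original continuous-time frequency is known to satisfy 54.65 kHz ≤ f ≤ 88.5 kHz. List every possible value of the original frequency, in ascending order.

Frequencies that alias to 20.95 kHz are k·fs ± 20.95 kHz for integer k ≥ 0.
k=0: 20.95 kHz.
k=1: 23 kHz, 64.9 kHz.
k=2: 66.95 kHz, 108.85 kHz.
k=3: 110.9 kHz, 152.8 kHz.
Within [54.65 kHz, 88.5 kHz]: 64.9 kHz, 66.95 kHz.

64.9 kHz, 66.95 kHz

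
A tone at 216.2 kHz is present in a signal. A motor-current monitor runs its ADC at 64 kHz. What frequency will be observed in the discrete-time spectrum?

216.2 kHz mod fs = 24.2 kHz.
24.2 kHz ≤ fs/2 = 32 kHz, appears at 24.2 kHz.

24.2 kHz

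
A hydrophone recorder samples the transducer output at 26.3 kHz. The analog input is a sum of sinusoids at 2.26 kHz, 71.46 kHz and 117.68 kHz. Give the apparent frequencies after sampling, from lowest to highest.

fs/2 = 13.15 kHz.
2.26 kHz ≤ fs/2 = 13.15 kHz, passes unchanged.
71.46 kHz mod fs = 18.86 kHz.
18.86 kHz > fs/2 = 13.15 kHz, folds to fs − 18.86 kHz = 7.44 kHz.
117.68 kHz mod fs = 12.48 kHz.
12.48 kHz ≤ fs/2 = 13.15 kHz, appears at 12.48 kHz.
Distinct values: {2.26 kHz, 7.44 kHz, 12.48 kHz}.

2.26 kHz, 7.44 kHz, 12.48 kHz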